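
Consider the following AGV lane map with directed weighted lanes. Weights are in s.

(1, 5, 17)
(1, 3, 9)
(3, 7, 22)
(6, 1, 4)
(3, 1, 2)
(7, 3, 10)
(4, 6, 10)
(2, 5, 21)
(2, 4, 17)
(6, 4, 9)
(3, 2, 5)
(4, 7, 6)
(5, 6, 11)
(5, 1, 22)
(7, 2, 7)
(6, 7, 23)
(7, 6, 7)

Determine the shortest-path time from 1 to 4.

Settle nodes by increasing distance from 1:
1: 0
3: 9  (via 1)
2: 14  (via 3)
5: 17  (via 1)
6: 28  (via 5)
4: 31  (via 2)
Shortest route: 1 → 3 → 2 → 4 = 31 s.

31 s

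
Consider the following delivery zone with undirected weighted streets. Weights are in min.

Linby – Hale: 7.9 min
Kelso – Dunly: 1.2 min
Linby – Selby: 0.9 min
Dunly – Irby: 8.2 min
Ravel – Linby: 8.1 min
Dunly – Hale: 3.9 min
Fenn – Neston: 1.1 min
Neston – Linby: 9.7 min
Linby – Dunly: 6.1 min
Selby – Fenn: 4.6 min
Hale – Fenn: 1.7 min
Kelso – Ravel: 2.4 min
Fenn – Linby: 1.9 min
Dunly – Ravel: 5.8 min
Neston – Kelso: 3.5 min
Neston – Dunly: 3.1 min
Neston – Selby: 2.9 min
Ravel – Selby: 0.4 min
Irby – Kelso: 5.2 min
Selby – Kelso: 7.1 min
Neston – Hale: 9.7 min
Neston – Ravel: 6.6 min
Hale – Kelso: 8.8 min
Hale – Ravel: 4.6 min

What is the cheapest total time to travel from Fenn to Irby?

Candidate routes:
Fenn–Neston–Selby–Ravel–Kelso–Irby: 1.1+2.9+0.4+2.4+5.2 = 12
Fenn–Neston–Dunly–Kelso–Irby: 1.1+3.1+1.2+5.2 = 10.6
Fenn–Neston–Kelso–Irby: 1.1+3.5+5.2 = 9.8
Fenn–Linby–Selby–Ravel–Kelso–Irby: 1.9+0.9+0.4+2.4+5.2 = 10.8
Cheapest is Fenn–Neston–Kelso–Irby at 9.8 min.

9.8 min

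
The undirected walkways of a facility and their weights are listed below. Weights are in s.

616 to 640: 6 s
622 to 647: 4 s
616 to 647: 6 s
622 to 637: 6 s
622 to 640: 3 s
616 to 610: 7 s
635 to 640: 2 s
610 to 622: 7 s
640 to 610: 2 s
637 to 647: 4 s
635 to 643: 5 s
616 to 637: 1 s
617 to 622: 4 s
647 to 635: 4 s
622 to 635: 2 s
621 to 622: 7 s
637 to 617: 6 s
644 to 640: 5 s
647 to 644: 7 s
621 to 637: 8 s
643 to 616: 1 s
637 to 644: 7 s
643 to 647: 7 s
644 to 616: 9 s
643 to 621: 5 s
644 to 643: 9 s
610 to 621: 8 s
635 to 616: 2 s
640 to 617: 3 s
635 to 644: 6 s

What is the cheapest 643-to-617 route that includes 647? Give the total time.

Shortest 643→647: 643–616–637–647 = 6
Shortest 647→617: 647–622–617 = 8
Total via 647: 6 + 8 = 14 s.

14 s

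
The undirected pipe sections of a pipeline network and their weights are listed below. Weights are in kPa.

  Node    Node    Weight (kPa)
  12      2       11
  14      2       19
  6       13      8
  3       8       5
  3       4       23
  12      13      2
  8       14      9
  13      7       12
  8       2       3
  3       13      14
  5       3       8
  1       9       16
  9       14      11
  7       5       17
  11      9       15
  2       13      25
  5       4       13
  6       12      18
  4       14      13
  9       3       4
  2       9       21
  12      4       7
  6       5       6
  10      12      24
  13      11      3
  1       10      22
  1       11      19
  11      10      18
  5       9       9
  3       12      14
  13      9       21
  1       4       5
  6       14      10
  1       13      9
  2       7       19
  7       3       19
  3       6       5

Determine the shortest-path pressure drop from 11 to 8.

Running Dijkstra from 11:
11: 0
13: 3  (via 11)
12: 5  (via 13)
6: 11  (via 13)
1: 12  (via 13)
4: 12  (via 12)
7: 15  (via 13)
9: 15  (via 11)
2: 16  (via 12)
3: 16  (via 6)
5: 17  (via 6)
10: 18  (via 11)
8: 19  (via 2)
Shortest route: 11 → 13 → 12 → 2 → 8 = 19 kPa.

19 kPa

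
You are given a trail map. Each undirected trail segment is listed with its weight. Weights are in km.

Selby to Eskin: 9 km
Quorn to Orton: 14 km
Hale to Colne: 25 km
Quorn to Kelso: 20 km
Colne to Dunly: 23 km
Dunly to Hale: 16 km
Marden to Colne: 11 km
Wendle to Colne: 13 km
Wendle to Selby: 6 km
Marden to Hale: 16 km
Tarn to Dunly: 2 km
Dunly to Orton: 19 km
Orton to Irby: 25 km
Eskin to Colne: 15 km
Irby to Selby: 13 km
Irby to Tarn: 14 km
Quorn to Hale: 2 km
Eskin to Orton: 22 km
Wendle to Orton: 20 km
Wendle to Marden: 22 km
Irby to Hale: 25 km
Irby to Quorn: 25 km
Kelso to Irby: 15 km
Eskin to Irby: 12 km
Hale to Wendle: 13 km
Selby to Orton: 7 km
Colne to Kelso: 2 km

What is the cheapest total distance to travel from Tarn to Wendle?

31 km

Running Dijkstra from Tarn:
Tarn: 0
Dunly: 2  (via Tarn)
Irby: 14  (via Tarn)
Hale: 18  (via Dunly)
Quorn: 20  (via Hale)
Orton: 21  (via Dunly)
Colne: 25  (via Dunly)
Eskin: 26  (via Irby)
Kelso: 27  (via Colne)
Selby: 27  (via Irby)
Wendle: 31  (via Hale)
Shortest route: Tarn–Dunly–Hale–Wendle = 31 km.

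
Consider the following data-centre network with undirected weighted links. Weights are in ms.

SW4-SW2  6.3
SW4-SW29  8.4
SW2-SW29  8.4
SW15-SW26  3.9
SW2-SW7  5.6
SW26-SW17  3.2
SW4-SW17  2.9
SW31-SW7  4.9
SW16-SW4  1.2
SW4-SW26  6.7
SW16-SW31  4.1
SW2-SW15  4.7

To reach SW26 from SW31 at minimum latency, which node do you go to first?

SW16

Enumerating some paths:
SW31–SW16–SW4–SW17–SW26: 4.1+1.2+2.9+3.2 = 11.4
SW31–SW16–SW4–SW26: 4.1+1.2+6.7 = 12
The minimum is 11.4 ms via SW31–SW16–SW4–SW17–SW26.
So from SW31 the first move is to SW16.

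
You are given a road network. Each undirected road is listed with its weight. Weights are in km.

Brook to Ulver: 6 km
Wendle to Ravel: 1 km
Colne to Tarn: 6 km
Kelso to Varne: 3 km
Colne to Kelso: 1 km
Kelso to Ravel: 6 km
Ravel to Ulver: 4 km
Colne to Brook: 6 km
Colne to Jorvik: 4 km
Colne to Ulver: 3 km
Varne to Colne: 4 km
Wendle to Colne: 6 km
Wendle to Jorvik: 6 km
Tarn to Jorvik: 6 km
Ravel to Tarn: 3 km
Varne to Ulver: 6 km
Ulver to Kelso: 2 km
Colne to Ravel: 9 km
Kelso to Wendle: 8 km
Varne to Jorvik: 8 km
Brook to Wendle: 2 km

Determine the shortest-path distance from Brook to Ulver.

Enumerating some paths:
Brook–Ulver: 6 = 6
Brook–Wendle–Ravel–Ulver: 2+1+4 = 7
The minimum is 6 km via Brook–Ulver.

6 km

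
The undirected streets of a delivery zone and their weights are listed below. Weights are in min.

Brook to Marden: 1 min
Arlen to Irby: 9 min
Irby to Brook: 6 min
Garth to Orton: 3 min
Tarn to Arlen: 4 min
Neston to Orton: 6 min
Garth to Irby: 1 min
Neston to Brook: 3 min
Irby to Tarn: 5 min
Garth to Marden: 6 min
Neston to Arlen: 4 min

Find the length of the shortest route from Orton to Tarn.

9 min

Shortest distances from Orton:
Orton: 0
Garth: 3  (via Orton)
Irby: 4  (via Garth)
Neston: 6  (via Orton)
Brook: 9  (via Neston)
Marden: 9  (via Garth)
Tarn: 9  (via Irby)
Shortest route: Orton → Garth → Irby → Tarn = 9 min.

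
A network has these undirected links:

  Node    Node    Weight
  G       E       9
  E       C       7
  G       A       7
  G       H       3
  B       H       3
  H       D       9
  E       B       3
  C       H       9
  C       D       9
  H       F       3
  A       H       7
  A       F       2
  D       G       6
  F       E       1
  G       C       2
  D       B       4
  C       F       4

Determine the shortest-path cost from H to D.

Candidate routes:
H → D: 9 = 9
H → B → D: 3+4 = 7
H → F → E → B → D: 3+1+3+4 = 11
H → G → D: 3+6 = 9
Cheapest is H → B → D at 7.

7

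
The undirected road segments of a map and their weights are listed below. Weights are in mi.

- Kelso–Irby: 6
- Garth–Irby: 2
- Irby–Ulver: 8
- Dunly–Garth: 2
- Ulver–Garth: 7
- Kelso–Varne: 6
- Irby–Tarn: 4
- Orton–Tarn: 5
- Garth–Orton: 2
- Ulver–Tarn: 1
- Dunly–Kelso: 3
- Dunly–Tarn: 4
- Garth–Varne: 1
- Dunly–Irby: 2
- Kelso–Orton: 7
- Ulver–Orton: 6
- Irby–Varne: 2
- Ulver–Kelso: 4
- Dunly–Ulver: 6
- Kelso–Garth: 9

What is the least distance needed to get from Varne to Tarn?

Settle nodes by increasing distance from Varne:
Varne: 0
Garth: 1  (via Varne)
Irby: 2  (via Varne)
Dunly: 3  (via Garth)
Orton: 3  (via Garth)
Tarn: 6  (via Irby)
Shortest route: Varne → Irby → Tarn = 6 mi.

6 mi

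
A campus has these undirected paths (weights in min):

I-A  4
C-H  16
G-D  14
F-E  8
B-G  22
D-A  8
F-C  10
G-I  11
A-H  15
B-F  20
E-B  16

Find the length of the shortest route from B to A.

Shortest distances from B:
B: 0
E: 16  (via B)
F: 20  (via B)
G: 22  (via B)
C: 30  (via F)
I: 33  (via G)
D: 36  (via G)
A: 37  (via I)
Shortest route: B → G → I → A = 37 min.

37 min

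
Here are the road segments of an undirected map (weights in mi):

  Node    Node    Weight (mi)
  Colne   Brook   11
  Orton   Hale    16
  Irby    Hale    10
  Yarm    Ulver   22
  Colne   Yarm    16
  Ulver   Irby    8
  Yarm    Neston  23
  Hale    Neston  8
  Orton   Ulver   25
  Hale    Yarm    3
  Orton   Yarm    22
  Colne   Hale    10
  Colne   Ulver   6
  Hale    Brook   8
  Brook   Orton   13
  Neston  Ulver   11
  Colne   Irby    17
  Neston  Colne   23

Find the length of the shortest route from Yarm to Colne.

13 mi

Running Dijkstra from Yarm:
Yarm: 0
Hale: 3  (via Yarm)
Brook: 11  (via Hale)
Neston: 11  (via Hale)
Irby: 13  (via Hale)
Colne: 13  (via Hale)
Shortest route: Yarm → Hale → Colne = 13 mi.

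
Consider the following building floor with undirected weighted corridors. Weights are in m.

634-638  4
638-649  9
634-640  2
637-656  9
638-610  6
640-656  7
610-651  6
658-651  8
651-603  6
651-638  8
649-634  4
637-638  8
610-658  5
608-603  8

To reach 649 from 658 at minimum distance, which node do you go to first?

610

Enumerating some paths:
658–610–638–634–649: 5+6+4+4 = 19
658–610–638–649: 5+6+9 = 20
The minimum is 19 m via 658–610–638–634–649.
So from 658 the first move is to 610.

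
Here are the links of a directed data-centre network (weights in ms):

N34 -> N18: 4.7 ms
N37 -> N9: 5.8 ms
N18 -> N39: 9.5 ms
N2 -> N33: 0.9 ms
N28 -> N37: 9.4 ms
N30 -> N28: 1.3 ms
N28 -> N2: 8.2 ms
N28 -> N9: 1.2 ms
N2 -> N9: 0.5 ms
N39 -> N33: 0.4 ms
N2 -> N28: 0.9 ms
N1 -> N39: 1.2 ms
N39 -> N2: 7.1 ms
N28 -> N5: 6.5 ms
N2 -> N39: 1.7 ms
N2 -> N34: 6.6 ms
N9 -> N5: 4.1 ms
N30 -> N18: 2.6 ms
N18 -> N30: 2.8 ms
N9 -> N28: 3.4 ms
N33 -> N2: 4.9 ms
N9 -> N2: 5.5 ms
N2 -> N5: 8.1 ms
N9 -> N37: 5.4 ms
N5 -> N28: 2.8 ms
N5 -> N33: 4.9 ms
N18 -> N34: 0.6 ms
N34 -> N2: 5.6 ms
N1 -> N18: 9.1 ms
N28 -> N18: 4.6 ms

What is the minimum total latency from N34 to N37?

11.5 ms

Candidate routes:
N34 → N2 → N9 → N37: 5.6+0.5+5.4 = 11.5
N34 → N2 → N28 → N9 → N37: 5.6+0.9+1.2+5.4 = 13.1
Cheapest is N34 → N2 → N9 → N37 at 11.5 ms.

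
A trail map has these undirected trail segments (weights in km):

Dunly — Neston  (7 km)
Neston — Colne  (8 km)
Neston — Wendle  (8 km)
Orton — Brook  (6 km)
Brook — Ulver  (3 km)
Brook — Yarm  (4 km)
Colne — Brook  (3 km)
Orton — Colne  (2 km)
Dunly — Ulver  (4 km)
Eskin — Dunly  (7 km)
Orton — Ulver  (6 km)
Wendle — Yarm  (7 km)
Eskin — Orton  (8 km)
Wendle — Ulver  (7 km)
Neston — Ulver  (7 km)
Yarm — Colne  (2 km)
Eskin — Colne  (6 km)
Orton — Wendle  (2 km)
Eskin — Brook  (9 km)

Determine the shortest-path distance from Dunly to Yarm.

11 km

Enumerating some paths:
Dunly → Ulver → Brook → Colne → Yarm: 4+3+3+2 = 12
Dunly → Ulver → Brook → Yarm: 4+3+4 = 11
Dunly → Ulver → Orton → Colne → Yarm: 4+6+2+2 = 14
Cheapest is Dunly → Ulver → Brook → Yarm at 11 km.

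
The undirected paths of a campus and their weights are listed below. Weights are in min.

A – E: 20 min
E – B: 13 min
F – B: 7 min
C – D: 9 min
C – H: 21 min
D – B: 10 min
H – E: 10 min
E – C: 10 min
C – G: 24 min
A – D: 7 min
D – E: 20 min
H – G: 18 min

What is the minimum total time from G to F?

Shortest distances from G:
G: 0
H: 18  (via G)
C: 24  (via G)
E: 28  (via H)
D: 33  (via C)
A: 40  (via D)
B: 41  (via E)
F: 48  (via B)
Shortest route: G → H → E → B → F = 48 min.

48 min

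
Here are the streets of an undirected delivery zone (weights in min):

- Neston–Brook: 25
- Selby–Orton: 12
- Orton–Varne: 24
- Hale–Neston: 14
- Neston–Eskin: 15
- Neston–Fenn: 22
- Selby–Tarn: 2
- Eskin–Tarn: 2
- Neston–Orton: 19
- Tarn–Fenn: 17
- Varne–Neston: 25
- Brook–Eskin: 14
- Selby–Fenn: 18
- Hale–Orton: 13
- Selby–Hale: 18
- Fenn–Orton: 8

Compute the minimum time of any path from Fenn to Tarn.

17 min

Shortest distances from Fenn:
Fenn: 0
Orton: 8  (via Fenn)
Tarn: 17  (via Fenn)
Shortest route: Fenn–Tarn = 17 min.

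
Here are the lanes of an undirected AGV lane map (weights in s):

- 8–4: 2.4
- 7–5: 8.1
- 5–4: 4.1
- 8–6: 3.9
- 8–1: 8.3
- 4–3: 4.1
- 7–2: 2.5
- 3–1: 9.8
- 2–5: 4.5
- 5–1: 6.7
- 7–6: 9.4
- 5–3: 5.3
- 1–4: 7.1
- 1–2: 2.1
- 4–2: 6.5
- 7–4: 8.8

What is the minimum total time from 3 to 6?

10.4 s

Running Dijkstra from 3:
3: 0
4: 4.1  (via 3)
5: 5.3  (via 3)
8: 6.5  (via 4)
1: 9.8  (via 3)
2: 9.8  (via 5)
6: 10.4  (via 8)
Shortest route: 3 → 4 → 8 → 6 = 10.4 s.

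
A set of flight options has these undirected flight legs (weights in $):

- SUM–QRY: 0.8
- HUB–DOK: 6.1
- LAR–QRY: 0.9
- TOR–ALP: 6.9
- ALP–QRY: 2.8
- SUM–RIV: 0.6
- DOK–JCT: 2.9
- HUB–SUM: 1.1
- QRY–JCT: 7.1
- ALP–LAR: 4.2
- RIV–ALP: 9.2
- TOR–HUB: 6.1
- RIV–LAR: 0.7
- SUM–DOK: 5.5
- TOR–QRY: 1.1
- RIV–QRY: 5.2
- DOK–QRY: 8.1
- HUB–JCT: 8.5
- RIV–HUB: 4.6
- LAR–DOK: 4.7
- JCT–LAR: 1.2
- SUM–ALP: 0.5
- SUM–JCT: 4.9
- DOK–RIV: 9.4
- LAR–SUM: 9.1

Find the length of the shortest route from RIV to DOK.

$4.8

Candidate routes:
RIV–LAR–JCT–DOK: 0.7+1.2+2.9 = 4.8
RIV–SUM–DOK: 0.6+5.5 = 6.1
RIV–LAR–DOK: 0.7+4.7 = 5.4
Cheapest is RIV–LAR–JCT–DOK at $4.8.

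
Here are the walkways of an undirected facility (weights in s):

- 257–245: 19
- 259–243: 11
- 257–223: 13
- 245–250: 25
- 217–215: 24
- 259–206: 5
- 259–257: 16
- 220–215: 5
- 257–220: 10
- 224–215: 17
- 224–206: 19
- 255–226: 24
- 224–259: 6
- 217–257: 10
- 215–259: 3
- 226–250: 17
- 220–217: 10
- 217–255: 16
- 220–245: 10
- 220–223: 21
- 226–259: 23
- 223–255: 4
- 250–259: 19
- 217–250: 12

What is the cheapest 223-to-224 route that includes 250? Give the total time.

Shortest 223→250: 223 → 255 → 217 → 250 = 32
Shortest 250→224: 250 → 259 → 224 = 25
Total via 250: 32 + 25 = 57 s.

57 s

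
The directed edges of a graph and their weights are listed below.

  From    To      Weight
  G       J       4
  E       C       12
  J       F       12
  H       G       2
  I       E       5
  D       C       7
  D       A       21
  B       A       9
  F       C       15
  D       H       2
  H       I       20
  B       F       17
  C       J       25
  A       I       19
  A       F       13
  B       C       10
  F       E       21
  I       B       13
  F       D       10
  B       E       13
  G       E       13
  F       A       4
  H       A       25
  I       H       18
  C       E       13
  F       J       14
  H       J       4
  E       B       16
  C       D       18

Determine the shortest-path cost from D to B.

33

Shortest distances from D:
D: 0
H: 2  (via D)
G: 4  (via H)
J: 6  (via H)
C: 7  (via D)
E: 17  (via G)
F: 18  (via J)
A: 21  (via D)
I: 22  (via H)
B: 33  (via E)
Shortest route: D–H–G–E–B = 33.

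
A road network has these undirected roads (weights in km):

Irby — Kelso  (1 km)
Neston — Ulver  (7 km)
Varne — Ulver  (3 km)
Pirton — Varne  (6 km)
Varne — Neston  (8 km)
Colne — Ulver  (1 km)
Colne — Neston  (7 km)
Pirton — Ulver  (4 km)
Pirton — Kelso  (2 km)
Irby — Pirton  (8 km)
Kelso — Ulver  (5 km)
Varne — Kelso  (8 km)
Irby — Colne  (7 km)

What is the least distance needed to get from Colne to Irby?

7 km

Settle nodes by increasing distance from Colne:
Colne: 0
Ulver: 1  (via Colne)
Varne: 4  (via Ulver)
Pirton: 5  (via Ulver)
Kelso: 6  (via Ulver)
Irby: 7  (via Colne)
Shortest route: Colne–Irby = 7 km.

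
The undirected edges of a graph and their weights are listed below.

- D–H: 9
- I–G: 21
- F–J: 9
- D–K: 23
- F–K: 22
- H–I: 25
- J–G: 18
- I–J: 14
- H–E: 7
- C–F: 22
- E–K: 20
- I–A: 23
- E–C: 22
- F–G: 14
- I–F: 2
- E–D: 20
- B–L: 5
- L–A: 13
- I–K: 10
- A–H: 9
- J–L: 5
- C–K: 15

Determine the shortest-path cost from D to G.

Running Dijkstra from D:
D: 0
H: 9  (via D)
E: 16  (via H)
A: 18  (via H)
K: 23  (via D)
L: 31  (via A)
I: 33  (via K)
F: 35  (via I)
B: 36  (via L)
J: 36  (via L)
C: 38  (via E)
G: 49  (via F)
Shortest route: D → K → I → F → G = 49.

49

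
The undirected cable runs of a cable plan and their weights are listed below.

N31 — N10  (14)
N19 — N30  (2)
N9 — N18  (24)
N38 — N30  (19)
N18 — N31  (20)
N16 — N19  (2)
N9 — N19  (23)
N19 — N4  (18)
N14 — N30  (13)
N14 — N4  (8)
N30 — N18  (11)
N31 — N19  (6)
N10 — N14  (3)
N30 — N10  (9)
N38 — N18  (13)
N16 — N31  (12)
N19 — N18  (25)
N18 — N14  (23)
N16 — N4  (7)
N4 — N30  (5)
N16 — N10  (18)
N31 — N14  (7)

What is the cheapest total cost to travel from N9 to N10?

34

Running Dijkstra from N9:
N9: 0
N19: 23  (via N9)
N18: 24  (via N9)
N16: 25  (via N19)
N30: 25  (via N19)
N31: 29  (via N19)
N4: 30  (via N30)
N10: 34  (via N30)
Shortest route: N9–N19–N30–N10 = 34.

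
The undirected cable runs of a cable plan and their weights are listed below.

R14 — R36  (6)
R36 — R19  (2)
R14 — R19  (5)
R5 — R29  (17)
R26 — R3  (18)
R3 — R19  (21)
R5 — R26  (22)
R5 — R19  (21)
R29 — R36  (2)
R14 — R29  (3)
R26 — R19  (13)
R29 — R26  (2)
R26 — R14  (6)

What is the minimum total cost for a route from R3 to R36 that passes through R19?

23

Shortest R3→R19: R3–R19 = 21
Best R19 to R36: R19–R36 costing 2
Total via R19: 21 + 2 = 23.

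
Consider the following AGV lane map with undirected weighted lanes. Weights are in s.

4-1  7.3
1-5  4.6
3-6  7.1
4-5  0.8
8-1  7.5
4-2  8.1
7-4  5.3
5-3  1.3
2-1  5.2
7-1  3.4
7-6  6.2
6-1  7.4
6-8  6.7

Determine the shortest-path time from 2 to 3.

Settle nodes by increasing distance from 2:
2: 0
1: 5.2  (via 2)
4: 8.1  (via 2)
7: 8.6  (via 1)
5: 8.9  (via 4)
3: 10.2  (via 5)
Shortest route: 2–4–5–3 = 10.2 s.

10.2 s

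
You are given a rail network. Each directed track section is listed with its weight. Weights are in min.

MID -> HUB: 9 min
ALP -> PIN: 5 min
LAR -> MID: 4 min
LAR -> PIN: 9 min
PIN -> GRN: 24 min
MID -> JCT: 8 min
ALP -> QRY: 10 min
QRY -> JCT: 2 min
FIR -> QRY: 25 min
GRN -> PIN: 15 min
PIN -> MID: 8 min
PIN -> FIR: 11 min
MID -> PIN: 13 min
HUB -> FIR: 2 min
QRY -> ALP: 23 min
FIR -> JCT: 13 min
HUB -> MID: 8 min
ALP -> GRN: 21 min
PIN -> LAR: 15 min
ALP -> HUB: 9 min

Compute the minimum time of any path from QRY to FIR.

Enumerating some paths:
QRY → ALP → PIN → FIR: 23+5+11 = 39
QRY → ALP → HUB → FIR: 23+9+2 = 34
Cheapest is QRY → ALP → HUB → FIR at 34 min.

34 min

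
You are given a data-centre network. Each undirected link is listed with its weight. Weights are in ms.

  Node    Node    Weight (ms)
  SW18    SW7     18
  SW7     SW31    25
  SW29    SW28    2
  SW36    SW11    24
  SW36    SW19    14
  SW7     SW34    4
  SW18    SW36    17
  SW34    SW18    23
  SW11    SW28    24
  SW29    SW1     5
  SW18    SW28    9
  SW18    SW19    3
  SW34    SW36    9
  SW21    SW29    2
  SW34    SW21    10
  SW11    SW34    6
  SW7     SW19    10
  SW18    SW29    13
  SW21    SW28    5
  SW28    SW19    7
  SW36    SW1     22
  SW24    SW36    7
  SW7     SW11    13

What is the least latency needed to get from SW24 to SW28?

Settle nodes by increasing distance from SW24:
SW24: 0
SW36: 7  (via SW24)
SW34: 16  (via SW36)
SW7: 20  (via SW34)
SW19: 21  (via SW36)
SW11: 22  (via SW34)
SW18: 24  (via SW36)
SW21: 26  (via SW34)
SW29: 28  (via SW21)
SW28: 28  (via SW19)
Shortest route: SW24 → SW36 → SW19 → SW28 = 28 ms.

28 ms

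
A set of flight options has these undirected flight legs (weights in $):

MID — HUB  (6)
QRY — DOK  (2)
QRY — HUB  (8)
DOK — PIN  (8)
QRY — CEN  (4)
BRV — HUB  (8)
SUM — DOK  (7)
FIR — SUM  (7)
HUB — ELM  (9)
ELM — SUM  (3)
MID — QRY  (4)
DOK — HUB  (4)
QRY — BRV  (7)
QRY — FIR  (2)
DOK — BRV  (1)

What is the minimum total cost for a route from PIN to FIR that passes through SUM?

Best PIN to SUM: PIN–DOK–SUM costing 15
Shortest SUM→FIR: SUM–FIR = 7
Total via SUM: 15 + 7 = $22.

$22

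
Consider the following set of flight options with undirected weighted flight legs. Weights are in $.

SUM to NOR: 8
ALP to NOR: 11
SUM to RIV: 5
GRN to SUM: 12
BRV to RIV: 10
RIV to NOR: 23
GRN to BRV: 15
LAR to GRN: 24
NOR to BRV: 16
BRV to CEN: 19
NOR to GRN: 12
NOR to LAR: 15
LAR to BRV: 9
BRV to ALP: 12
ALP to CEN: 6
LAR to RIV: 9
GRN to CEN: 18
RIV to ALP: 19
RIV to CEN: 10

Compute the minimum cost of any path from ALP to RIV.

Settle nodes by increasing distance from ALP:
ALP: 0
CEN: 6  (via ALP)
NOR: 11  (via ALP)
BRV: 12  (via ALP)
RIV: 16  (via CEN)
Shortest route: ALP → CEN → RIV = $16.

$16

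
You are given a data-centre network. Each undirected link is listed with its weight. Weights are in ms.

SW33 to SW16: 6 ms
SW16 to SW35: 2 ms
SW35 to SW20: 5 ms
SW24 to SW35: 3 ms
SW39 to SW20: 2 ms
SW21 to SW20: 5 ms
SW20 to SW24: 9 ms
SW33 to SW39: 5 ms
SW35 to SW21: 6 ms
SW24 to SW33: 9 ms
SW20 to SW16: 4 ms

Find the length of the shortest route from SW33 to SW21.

12 ms

Settle nodes by increasing distance from SW33:
SW33: 0
SW39: 5  (via SW33)
SW16: 6  (via SW33)
SW20: 7  (via SW39)
SW35: 8  (via SW16)
SW24: 9  (via SW33)
SW21: 12  (via SW20)
Shortest route: SW33 → SW39 → SW20 → SW21 = 12 ms.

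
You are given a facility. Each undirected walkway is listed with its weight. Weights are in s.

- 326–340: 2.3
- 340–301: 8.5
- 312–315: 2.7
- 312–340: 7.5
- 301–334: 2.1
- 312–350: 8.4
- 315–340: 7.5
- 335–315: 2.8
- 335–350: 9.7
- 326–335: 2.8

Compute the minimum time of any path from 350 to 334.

25.4 s

Candidate routes:
350–335–326–340–301–334: 9.7+2.8+2.3+8.5+2.1 = 25.4
350–312–315–340–301–334: 8.4+2.7+7.5+8.5+2.1 = 29.2
350–312–340–301–334: 8.4+7.5+8.5+2.1 = 26.5
The minimum is 25.4 s via 350–335–326–340–301–334.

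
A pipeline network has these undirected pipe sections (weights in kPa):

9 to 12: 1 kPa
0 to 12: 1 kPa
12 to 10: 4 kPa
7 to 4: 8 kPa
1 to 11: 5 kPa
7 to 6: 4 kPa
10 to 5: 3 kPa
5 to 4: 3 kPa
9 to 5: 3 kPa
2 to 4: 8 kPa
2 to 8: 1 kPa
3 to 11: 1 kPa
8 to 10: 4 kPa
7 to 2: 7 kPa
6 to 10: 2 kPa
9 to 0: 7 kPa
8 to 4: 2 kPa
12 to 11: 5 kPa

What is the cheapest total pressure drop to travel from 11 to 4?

Settle nodes by increasing distance from 11:
11: 0
3: 1  (via 11)
1: 5  (via 11)
12: 5  (via 11)
0: 6  (via 12)
9: 6  (via 12)
5: 9  (via 9)
10: 9  (via 12)
6: 11  (via 10)
4: 12  (via 5)
Shortest route: 11–12–9–5–4 = 12 kPa.

12 kPa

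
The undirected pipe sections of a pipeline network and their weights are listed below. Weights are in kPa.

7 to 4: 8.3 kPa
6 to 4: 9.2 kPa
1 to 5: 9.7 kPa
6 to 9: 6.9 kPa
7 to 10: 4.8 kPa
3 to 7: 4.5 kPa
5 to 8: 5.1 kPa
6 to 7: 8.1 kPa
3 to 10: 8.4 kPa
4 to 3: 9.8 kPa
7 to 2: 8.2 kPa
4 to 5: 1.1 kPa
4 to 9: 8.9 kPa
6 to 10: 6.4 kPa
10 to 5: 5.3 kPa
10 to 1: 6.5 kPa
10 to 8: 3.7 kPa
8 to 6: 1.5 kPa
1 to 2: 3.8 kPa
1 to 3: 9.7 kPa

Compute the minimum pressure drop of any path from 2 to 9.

Compare a few routes:
2–7–6–9: 8.2+8.1+6.9 = 23.2
2–1–10–8–6–9: 3.8+6.5+3.7+1.5+6.9 = 22.4
Cheapest is 2–1–10–8–6–9 at 22.4 kPa.

22.4 kPa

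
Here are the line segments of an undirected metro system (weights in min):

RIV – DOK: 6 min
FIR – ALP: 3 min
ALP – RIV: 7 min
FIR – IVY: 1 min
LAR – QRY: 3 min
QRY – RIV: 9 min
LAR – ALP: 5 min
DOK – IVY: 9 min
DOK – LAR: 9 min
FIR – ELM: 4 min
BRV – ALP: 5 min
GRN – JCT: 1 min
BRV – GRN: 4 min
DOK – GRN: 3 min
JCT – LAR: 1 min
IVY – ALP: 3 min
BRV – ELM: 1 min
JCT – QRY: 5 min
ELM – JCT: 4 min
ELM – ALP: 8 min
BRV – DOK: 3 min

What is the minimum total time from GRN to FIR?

Compare a few routes:
GRN–JCT–LAR–ALP–FIR: 1+1+5+3 = 10
GRN–JCT–LAR–ALP–IVY–FIR: 1+1+5+3+1 = 11
GRN–JCT–ELM–FIR: 1+4+4 = 9
The minimum is 9 min via GRN–JCT–ELM–FIR.

9 min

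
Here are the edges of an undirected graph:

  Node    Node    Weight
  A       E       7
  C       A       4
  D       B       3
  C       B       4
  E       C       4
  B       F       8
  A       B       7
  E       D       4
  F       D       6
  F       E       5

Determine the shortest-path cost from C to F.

9

Compare a few routes:
C → B → F: 4+8 = 12
C → E → F: 4+5 = 9
Cheapest is C → E → F at 9.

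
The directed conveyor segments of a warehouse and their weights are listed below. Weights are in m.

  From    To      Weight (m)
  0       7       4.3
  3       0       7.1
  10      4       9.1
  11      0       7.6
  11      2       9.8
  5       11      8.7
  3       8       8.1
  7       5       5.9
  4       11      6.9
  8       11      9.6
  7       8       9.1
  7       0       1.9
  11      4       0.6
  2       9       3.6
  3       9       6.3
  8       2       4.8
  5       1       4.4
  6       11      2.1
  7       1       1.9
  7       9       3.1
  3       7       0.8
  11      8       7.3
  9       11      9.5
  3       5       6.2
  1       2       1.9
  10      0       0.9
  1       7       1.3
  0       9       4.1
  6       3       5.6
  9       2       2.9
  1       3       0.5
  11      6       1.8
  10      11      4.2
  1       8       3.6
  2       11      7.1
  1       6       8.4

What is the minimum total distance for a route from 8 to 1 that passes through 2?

Shortest 8→2: 8–2 = 4.8
Best 2 to 1: 2–11–6–3–7–1 costing 17.2
Total via 2: 4.8 + 17.2 = 22 m.

22 m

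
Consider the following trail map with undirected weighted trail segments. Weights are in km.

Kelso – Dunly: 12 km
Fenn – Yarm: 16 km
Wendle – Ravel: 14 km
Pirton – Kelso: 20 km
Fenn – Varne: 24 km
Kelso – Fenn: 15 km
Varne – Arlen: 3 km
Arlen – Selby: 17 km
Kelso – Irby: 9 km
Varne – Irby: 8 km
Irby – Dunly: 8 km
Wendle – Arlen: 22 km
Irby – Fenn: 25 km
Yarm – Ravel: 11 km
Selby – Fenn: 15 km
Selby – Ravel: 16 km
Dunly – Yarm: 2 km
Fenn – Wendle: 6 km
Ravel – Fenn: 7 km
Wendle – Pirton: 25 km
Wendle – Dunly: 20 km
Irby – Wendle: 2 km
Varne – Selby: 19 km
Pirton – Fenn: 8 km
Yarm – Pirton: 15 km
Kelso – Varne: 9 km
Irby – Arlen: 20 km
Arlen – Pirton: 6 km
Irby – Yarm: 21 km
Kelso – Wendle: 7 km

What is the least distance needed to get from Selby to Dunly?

Shortest distances from Selby:
Selby: 0
Fenn: 15  (via Selby)
Ravel: 16  (via Selby)
Arlen: 17  (via Selby)
Varne: 19  (via Selby)
Wendle: 21  (via Fenn)
Irby: 23  (via Wendle)
Pirton: 23  (via Fenn)
Yarm: 27  (via Ravel)
Kelso: 28  (via Varne)
Dunly: 29  (via Yarm)
Shortest route: Selby → Ravel → Yarm → Dunly = 29 km.

29 km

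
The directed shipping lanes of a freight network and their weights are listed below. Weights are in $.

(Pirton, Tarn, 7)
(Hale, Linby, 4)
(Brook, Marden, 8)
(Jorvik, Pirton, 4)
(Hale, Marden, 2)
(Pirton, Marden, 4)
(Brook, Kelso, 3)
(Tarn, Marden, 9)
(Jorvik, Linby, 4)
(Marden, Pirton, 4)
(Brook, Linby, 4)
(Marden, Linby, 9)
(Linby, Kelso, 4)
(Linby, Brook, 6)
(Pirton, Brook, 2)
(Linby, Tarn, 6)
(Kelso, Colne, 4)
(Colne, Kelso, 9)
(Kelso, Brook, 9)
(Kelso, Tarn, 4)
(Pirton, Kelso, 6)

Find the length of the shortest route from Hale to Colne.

Candidate routes:
Hale - Linby - Kelso - Colne: 4+4+4 = 12
Hale - Marden - Pirton - Kelso - Colne: 2+4+6+4 = 16
Hale - Marden - Pirton - Brook - Kelso - Colne: 2+4+2+3+4 = 15
The minimum is $12 via Hale - Linby - Kelso - Colne.

$12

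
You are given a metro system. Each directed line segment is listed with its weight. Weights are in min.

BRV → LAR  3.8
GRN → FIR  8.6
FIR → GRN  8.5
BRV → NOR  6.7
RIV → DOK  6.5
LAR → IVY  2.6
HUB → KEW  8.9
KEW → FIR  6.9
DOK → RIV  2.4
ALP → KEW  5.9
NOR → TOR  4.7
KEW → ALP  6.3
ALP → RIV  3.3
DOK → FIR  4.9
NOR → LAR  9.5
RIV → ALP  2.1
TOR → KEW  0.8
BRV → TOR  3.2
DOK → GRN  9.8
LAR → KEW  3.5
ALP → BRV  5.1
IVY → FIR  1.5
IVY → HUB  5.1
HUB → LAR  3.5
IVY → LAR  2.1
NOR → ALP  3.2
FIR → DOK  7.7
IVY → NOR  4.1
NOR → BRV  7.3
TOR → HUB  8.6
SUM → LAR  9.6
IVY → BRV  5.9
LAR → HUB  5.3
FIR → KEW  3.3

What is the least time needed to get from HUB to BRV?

Settle nodes by increasing distance from HUB:
HUB: 0
LAR: 3.5  (via HUB)
IVY: 6.1  (via LAR)
KEW: 7  (via LAR)
FIR: 7.6  (via IVY)
NOR: 10.2  (via IVY)
BRV: 12  (via IVY)
Shortest route: HUB–LAR–IVY–BRV = 12 min.

12 min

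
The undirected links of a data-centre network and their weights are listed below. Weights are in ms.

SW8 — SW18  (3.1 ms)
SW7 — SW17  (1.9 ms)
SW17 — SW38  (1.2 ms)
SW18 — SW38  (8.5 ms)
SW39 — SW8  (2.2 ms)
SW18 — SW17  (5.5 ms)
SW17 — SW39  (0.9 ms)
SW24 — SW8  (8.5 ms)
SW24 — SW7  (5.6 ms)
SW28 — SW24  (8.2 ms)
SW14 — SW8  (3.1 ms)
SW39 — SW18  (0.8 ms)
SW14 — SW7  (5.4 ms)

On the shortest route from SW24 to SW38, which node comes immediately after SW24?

Candidate routes:
SW24 - SW7 - SW17 - SW38: 5.6+1.9+1.2 = 8.7
SW24 - SW8 - SW39 - SW17 - SW38: 8.5+2.2+0.9+1.2 = 12.8
SW24 - SW8 - SW18 - SW39 - SW17 - SW38: 8.5+3.1+0.8+0.9+1.2 = 14.5
Cheapest is SW24 - SW7 - SW17 - SW38 at 8.7 ms.
So from SW24 the first move is to SW7.

SW7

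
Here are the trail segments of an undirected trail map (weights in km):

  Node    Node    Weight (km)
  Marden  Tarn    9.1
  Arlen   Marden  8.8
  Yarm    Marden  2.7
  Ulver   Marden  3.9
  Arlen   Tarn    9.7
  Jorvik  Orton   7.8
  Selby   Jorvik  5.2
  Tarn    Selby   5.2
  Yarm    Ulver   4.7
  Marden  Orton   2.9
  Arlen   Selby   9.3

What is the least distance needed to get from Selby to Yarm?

17 km

Running Dijkstra from Selby:
Selby: 0
Tarn: 5.2  (via Selby)
Jorvik: 5.2  (via Selby)
Arlen: 9.3  (via Selby)
Orton: 13  (via Jorvik)
Marden: 14.3  (via Tarn)
Yarm: 17  (via Marden)
Shortest route: Selby–Tarn–Marden–Yarm = 17 km.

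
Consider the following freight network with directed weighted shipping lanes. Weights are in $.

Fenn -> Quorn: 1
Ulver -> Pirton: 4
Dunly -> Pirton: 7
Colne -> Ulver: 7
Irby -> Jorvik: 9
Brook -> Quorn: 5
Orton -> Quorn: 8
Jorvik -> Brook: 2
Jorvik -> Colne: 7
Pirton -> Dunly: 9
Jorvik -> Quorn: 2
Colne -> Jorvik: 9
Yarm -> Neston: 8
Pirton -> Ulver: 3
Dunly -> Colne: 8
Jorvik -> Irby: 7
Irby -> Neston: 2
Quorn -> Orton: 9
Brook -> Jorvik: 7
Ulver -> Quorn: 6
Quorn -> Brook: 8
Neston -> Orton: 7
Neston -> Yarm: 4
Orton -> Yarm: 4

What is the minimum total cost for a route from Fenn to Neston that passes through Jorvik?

Shortest Fenn→Jorvik: Fenn–Quorn–Brook–Jorvik = 16
Best Jorvik to Neston: Jorvik–Irby–Neston costing 9
Total via Jorvik: 16 + 9 = $25.

$25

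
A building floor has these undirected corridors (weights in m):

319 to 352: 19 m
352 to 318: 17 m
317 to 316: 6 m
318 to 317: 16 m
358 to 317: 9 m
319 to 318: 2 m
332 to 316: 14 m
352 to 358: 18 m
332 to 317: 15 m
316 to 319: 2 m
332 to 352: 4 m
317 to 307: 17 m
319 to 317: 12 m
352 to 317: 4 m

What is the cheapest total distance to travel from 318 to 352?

14 m

Compare a few routes:
318–319–316–317–352: 2+2+6+4 = 14
318–319–317–352: 2+12+4 = 18
318–352: 17 = 17
Cheapest is 318–319–316–317–352 at 14 m.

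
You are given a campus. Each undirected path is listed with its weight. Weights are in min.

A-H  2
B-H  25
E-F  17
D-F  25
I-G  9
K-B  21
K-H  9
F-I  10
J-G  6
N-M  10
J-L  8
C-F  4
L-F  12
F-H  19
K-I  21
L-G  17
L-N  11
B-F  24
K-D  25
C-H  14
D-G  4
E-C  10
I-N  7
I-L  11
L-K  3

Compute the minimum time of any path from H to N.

23 min

Running Dijkstra from H:
H: 0
A: 2  (via H)
K: 9  (via H)
L: 12  (via K)
C: 14  (via H)
F: 18  (via C)
J: 20  (via L)
I: 23  (via L)
N: 23  (via L)
Shortest route: H–K–L–N = 23 min.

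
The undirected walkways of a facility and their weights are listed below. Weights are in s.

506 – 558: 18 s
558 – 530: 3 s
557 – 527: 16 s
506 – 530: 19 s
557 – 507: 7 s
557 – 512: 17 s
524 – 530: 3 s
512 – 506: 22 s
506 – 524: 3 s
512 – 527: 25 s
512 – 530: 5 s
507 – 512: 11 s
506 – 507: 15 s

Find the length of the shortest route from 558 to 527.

33 s

Enumerating some paths:
558 - 530 - 512 - 527: 3+5+25 = 33
558 - 530 - 524 - 506 - 507 - 557 - 527: 3+3+3+15+7+16 = 47
558 - 530 - 512 - 507 - 557 - 527: 3+5+11+7+16 = 42
558 - 530 - 512 - 557 - 527: 3+5+17+16 = 41
The minimum is 33 s via 558 - 530 - 512 - 527.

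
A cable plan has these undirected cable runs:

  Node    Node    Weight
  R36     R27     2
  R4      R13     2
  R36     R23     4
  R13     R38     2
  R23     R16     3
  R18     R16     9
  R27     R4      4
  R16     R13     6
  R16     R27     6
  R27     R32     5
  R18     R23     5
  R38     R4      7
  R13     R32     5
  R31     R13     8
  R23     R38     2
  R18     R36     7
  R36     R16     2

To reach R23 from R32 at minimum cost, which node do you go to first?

Enumerating some paths:
R32 → R27 → R16 → R23: 5+6+3 = 14
R32 → R13 → R38 → R23: 5+2+2 = 9
R32 → R27 → R36 → R23: 5+2+4 = 11
R32 → R27 → R36 → R16 → R23: 5+2+2+3 = 12
The minimum is 9 via R32 → R13 → R38 → R23.
So from R32 the first move is to R13.

R13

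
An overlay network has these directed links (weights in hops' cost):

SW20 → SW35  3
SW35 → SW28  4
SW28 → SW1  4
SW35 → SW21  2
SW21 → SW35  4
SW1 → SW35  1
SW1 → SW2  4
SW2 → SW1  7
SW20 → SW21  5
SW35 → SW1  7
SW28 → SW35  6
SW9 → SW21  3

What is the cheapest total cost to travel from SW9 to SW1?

Compare a few routes:
SW9 - SW21 - SW35 - SW28 - SW1: 3+4+4+4 = 15
SW9 - SW21 - SW35 - SW1: 3+4+7 = 14
Cheapest is SW9 - SW21 - SW35 - SW1 at 14 hops' cost.

14 hops' cost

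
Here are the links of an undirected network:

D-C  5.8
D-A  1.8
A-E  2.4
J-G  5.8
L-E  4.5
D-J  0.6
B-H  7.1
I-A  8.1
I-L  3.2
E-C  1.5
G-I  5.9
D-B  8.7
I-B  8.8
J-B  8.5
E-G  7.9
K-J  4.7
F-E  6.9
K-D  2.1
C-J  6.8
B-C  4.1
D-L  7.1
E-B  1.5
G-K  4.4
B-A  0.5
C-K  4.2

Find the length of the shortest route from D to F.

Settle nodes by increasing distance from D:
D: 0
J: 0.6  (via D)
A: 1.8  (via D)
K: 2.1  (via D)
B: 2.3  (via A)
E: 3.8  (via B)
C: 5.3  (via E)
G: 6.4  (via J)
L: 7.1  (via D)
H: 9.4  (via B)
I: 9.9  (via A)
F: 10.7  (via E)
Shortest route: D–A–B–E–F = 10.7.

10.7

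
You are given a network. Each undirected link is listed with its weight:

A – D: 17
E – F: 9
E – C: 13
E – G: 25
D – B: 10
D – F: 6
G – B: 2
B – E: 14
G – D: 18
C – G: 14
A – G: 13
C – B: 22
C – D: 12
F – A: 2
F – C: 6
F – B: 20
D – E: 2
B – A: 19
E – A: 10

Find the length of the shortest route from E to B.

12

Enumerating some paths:
E–B: 14 = 14
E–F–D–B: 9+6+10 = 25
E–D–G–B: 2+18+2 = 22
E–D–B: 2+10 = 12
Cheapest is E–D–B at 12.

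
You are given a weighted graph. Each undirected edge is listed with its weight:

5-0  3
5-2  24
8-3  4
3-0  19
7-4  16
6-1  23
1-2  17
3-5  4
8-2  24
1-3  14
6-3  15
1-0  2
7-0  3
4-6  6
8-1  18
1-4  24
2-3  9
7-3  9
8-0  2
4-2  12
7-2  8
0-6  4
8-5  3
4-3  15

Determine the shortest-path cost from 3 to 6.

Settle nodes by increasing distance from 3:
3: 0
5: 4  (via 3)
8: 4  (via 3)
0: 6  (via 8)
1: 8  (via 0)
2: 9  (via 3)
7: 9  (via 3)
6: 10  (via 0)
Shortest route: 3–8–0–6 = 10.

10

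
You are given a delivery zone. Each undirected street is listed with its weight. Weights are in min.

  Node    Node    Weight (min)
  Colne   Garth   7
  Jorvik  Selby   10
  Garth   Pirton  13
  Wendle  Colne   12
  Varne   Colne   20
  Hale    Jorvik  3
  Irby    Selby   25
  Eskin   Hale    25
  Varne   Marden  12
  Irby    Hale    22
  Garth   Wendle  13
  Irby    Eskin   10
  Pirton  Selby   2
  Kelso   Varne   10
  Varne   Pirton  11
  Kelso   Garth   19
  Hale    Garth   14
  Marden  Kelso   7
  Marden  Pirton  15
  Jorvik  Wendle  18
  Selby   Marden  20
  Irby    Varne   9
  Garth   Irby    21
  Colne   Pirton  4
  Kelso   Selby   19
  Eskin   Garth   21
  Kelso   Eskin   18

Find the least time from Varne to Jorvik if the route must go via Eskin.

Best Varne to Eskin: Varne → Irby → Eskin costing 19
Best Eskin to Jorvik: Eskin → Hale → Jorvik costing 28
Total via Eskin: 19 + 28 = 47 min.

47 min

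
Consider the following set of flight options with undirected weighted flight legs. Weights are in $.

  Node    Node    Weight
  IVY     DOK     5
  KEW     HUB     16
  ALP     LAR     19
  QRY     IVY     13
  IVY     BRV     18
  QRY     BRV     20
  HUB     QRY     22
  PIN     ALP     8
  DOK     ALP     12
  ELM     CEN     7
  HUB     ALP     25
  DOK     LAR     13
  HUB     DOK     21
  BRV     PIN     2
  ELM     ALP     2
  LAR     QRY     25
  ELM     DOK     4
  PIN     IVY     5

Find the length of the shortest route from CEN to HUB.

$32

Settle nodes by increasing distance from CEN:
CEN: 0
ELM: 7  (via CEN)
ALP: 9  (via ELM)
DOK: 11  (via ELM)
IVY: 16  (via DOK)
PIN: 17  (via ALP)
BRV: 19  (via PIN)
LAR: 24  (via DOK)
QRY: 29  (via IVY)
HUB: 32  (via DOK)
Shortest route: CEN → ELM → DOK → HUB = $32.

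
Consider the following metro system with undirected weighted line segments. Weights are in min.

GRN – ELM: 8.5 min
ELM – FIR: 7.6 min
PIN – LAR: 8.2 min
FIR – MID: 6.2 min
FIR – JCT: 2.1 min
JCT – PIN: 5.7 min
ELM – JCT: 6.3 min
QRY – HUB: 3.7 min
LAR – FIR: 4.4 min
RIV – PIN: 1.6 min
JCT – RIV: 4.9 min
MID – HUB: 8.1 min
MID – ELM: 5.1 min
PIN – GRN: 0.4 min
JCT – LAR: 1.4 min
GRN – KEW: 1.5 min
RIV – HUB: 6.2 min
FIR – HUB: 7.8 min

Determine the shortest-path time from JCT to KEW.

7.6 min

Enumerating some paths:
JCT - PIN - GRN - KEW: 5.7+0.4+1.5 = 7.6
JCT - RIV - PIN - GRN - KEW: 4.9+1.6+0.4+1.5 = 8.4
The minimum is 7.6 min via JCT - PIN - GRN - KEW.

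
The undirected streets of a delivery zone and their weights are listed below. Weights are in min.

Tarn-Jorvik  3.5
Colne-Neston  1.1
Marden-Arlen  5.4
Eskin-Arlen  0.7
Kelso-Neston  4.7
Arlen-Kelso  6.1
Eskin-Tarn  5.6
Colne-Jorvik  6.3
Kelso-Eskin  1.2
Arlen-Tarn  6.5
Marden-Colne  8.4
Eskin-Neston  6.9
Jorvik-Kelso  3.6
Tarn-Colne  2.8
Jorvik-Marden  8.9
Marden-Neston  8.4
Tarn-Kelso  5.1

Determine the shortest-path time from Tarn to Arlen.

Shortest distances from Tarn:
Tarn: 0
Colne: 2.8  (via Tarn)
Jorvik: 3.5  (via Tarn)
Neston: 3.9  (via Colne)
Kelso: 5.1  (via Tarn)
Eskin: 5.6  (via Tarn)
Arlen: 6.3  (via Eskin)
Shortest route: Tarn → Eskin → Arlen = 6.3 min.

6.3 min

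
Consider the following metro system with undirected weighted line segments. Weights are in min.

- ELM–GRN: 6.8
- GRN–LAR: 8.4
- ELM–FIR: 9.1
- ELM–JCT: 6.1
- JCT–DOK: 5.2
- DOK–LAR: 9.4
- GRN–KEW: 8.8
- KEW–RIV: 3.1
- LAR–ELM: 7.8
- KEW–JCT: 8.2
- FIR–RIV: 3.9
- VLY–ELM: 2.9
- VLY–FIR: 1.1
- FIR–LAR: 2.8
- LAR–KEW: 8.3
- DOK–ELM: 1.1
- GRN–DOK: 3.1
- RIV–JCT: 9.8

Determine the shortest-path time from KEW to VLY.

8.1 min

Enumerating some paths:
KEW → RIV → FIR → VLY: 3.1+3.9+1.1 = 8.1
KEW → JCT → ELM → VLY: 8.2+6.1+2.9 = 17.2
KEW → GRN → DOK → ELM → VLY: 8.8+3.1+1.1+2.9 = 15.9
KEW → LAR → FIR → VLY: 8.3+2.8+1.1 = 12.2
The minimum is 8.1 min via KEW → RIV → FIR → VLY.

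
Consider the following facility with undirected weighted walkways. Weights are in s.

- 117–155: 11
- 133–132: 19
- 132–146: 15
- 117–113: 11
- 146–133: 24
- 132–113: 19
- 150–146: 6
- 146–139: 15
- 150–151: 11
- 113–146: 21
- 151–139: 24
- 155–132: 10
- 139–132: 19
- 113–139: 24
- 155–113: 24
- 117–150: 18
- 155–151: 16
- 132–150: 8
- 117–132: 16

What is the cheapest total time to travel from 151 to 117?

Settle nodes by increasing distance from 151:
151: 0
150: 11  (via 151)
155: 16  (via 151)
146: 17  (via 150)
132: 19  (via 150)
139: 24  (via 151)
117: 27  (via 155)
Shortest route: 151–155–117 = 27 s.

27 s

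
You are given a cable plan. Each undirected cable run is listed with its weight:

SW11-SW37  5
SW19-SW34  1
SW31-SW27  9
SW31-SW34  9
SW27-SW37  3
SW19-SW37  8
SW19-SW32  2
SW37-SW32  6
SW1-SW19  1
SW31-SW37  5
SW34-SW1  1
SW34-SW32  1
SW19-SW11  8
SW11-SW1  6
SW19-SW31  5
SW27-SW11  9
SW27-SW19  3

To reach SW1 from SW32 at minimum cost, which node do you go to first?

Enumerating some paths:
SW32 - SW34 - SW1: 1+1 = 2
SW32 - SW19 - SW1: 2+1 = 3
SW32 - SW34 - SW19 - SW1: 1+1+1 = 3
The minimum is 2 via SW32 - SW34 - SW1.
So from SW32 the first move is to SW34.

SW34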